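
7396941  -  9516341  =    -  2119400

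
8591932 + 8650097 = 17242029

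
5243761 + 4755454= 9999215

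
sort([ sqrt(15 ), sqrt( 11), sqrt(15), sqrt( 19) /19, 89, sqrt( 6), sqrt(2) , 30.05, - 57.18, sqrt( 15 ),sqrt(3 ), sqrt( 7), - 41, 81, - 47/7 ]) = [ - 57.18, - 41, - 47/7, sqrt( 19) /19,sqrt( 2), sqrt( 3), sqrt( 6), sqrt( 7 ),sqrt( 11 ) , sqrt( 15 ),sqrt( 15 ),sqrt( 15), 30.05,81, 89] 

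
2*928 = 1856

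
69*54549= 3763881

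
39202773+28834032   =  68036805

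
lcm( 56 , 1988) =3976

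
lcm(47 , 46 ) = 2162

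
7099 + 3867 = 10966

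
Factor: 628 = 2^2*157^1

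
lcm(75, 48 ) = 1200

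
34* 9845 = 334730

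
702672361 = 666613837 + 36058524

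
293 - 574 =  - 281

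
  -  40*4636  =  -185440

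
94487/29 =94487/29 = 3258.17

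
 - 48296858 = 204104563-252401421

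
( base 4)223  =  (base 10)43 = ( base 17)29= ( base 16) 2b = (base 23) 1K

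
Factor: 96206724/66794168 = 24051681/16698542  =  2^ (  -  1)*3^3*7^( - 1)*890803^1*1192753^(  -  1)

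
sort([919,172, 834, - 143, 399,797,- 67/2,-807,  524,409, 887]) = [ - 807, - 143 , - 67/2,172,399, 409,524,797, 834, 887,919 ]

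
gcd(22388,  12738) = 386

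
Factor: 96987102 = 2^1*3^1*43^1 * 293^1*1283^1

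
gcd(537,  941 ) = 1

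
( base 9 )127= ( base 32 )3A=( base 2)1101010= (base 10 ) 106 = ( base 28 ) 3m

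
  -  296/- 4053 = 296/4053 = 0.07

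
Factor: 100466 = 2^1*191^1 * 263^1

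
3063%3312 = 3063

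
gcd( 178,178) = 178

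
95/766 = 95/766=0.12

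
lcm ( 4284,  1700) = 107100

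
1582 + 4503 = 6085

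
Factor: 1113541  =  11^1*13^2*599^1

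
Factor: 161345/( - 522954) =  - 2^(- 1)*3^(  -  2)*5^1*17^(-1)*23^2*61^1*1709^ ( - 1) 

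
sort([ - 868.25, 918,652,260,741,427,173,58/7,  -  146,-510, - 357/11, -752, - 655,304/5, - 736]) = [ - 868.25, -752,-736, - 655, - 510, - 146, - 357/11, 58/7,304/5,173, 260, 427,652,741,918 ] 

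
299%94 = 17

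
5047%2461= 125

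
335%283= 52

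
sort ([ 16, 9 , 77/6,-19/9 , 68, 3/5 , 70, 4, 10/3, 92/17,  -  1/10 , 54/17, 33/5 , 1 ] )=[ - 19/9, - 1/10, 3/5,  1, 54/17,10/3, 4, 92/17, 33/5, 9,  77/6,16,  68, 70]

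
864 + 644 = 1508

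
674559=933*723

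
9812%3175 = 287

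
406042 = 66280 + 339762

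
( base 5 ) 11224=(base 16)32e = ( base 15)394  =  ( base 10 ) 814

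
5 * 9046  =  45230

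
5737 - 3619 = 2118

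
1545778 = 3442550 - 1896772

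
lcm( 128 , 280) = 4480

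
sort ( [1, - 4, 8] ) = [ - 4,1, 8]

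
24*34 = 816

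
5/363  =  5/363 = 0.01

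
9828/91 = 108 =108.00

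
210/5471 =210/5471 = 0.04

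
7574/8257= 7574/8257=0.92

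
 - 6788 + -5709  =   - 12497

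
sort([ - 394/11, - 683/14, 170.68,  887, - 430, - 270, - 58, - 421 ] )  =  [ - 430, - 421,-270, - 58, - 683/14 , - 394/11,170.68,887]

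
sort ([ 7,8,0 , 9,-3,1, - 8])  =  [ - 8, - 3, 0, 1,7,8  ,  9 ] 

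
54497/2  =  54497/2=27248.50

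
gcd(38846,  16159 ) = 1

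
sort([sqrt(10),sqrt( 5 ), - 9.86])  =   [  -  9.86,sqrt(5) , sqrt( 10)]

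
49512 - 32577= 16935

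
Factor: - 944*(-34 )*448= 14379008 = 2^11*7^1*17^1*59^1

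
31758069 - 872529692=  - 840771623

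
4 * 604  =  2416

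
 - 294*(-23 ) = 6762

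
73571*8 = 588568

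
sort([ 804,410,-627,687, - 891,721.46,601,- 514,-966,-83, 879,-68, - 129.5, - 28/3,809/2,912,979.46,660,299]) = [  -  966, - 891, - 627, - 514,-129.5, - 83, - 68, - 28/3, 299, 809/2, 410,  601,660,687, 721.46 , 804,879,912, 979.46]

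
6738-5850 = 888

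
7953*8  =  63624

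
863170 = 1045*826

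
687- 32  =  655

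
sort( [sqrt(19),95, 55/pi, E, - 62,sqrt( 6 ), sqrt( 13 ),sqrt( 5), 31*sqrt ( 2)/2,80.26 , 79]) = [ - 62, sqrt( 5 ),sqrt( 6),E,sqrt( 13),sqrt( 19 ),55/pi,31*sqrt( 2)/2,79,80.26,95]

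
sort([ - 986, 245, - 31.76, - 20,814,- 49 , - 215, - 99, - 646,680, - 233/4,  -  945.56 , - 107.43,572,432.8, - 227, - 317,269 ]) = [ - 986, - 945.56,-646,-317, - 227, - 215, - 107.43, - 99, - 233/4, - 49, - 31.76 , - 20, 245,269,432.8,572,680,814]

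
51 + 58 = 109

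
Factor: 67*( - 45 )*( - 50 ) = 2^1*3^2*5^3*67^1 = 150750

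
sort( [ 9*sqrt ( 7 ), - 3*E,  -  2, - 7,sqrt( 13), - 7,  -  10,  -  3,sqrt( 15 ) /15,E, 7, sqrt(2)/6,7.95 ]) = [ - 10, - 3*E, - 7, - 7, - 3, - 2,sqrt ( 2 )/6,  sqrt( 15)/15, E,sqrt( 13),7,7.95 , 9 * sqrt ( 7)]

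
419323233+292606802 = 711930035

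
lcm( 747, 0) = 0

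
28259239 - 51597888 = -23338649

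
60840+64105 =124945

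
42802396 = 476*89921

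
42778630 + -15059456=27719174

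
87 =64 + 23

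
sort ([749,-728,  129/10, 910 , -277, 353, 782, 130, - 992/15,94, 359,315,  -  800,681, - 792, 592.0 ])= [ - 800, - 792, - 728, - 277,-992/15,129/10,94, 130, 315, 353,359,592.0, 681,749, 782,  910 ]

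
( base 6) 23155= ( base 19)935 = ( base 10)3311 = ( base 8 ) 6357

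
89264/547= 163 + 103/547 =163.19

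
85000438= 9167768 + 75832670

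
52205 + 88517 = 140722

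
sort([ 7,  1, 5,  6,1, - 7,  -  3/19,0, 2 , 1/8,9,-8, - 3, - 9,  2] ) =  [- 9, - 8, - 7, - 3,  -  3/19, 0,1/8,  1 , 1, 2,2,5,6,  7,  9 ]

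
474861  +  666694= 1141555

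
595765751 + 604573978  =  1200339729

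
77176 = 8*9647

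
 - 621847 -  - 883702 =261855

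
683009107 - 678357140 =4651967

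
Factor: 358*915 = 2^1*3^1*5^1* 61^1*179^1 = 327570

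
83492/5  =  16698 +2/5= 16698.40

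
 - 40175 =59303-99478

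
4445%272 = 93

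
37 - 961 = - 924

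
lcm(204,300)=5100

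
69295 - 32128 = 37167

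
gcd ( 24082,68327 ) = 1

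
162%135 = 27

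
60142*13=781846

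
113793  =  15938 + 97855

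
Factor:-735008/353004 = -2^3*3^( - 1) * 23^(  -  1 ) * 103^1 * 223^1*1279^(-1) = -  183752/88251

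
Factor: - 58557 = - 3^1*131^1 * 149^1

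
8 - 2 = 6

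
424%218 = 206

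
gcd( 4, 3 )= 1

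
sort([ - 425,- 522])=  [ - 522, - 425] 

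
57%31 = 26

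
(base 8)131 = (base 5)324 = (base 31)2r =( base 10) 89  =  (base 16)59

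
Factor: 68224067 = 2411^1*28297^1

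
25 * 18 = 450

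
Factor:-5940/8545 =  - 2^2*3^3*11^1*1709^ (-1 ) = -  1188/1709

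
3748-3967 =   -  219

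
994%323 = 25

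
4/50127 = 4/50127=0.00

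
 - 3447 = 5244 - 8691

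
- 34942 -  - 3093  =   - 31849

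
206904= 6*34484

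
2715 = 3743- 1028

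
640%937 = 640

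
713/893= 713/893 = 0.80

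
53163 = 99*537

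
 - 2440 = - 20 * 122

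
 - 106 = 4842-4948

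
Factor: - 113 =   -  113^1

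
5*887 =4435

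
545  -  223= 322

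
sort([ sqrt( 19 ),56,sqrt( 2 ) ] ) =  [sqrt ( 2),sqrt(19 ),  56 ] 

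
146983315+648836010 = 795819325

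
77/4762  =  77/4762=0.02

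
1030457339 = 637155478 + 393301861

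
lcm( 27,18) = 54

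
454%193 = 68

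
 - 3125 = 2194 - 5319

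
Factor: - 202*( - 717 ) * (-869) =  - 2^1*3^1*11^1 *79^1*101^1 * 239^1 = - 125860746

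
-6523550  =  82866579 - 89390129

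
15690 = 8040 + 7650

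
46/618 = 23/309 = 0.07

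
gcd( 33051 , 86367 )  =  3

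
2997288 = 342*8764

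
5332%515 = 182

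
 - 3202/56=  - 1601/28= - 57.18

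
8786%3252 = 2282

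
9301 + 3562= 12863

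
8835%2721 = 672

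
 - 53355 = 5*( - 10671 ) 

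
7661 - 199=7462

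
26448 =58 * 456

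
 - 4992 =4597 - 9589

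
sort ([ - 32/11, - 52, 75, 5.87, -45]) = [ - 52, - 45,-32/11, 5.87, 75]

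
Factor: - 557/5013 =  - 1/9 = - 3^(-2) 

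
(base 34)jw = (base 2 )1010100110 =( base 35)JD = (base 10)678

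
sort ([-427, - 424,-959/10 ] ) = [ - 427,-424, - 959/10 ]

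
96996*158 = 15325368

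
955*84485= 80683175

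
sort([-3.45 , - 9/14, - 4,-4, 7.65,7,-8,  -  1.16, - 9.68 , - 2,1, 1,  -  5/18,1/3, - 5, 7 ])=[ - 9.68, -8, - 5, -4, - 4,  -  3.45,  -  2,- 1.16, -9/14, - 5/18, 1/3, 1,  1,7,7 , 7.65]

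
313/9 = 34 + 7/9 = 34.78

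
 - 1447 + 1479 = 32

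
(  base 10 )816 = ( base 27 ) 136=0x330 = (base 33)oo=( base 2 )1100110000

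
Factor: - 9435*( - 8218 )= 2^1*3^1*5^1*7^1*17^1*37^1*587^1 =77536830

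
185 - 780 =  - 595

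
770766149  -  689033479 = 81732670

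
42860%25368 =17492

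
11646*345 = 4017870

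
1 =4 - 3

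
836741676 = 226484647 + 610257029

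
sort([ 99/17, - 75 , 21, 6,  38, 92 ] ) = [-75,99/17 , 6,  21,38, 92 ] 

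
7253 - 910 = 6343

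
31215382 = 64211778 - 32996396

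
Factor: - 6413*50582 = - 2^1*7^1 * 11^2*53^1*3613^1 = - 324382366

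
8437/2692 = 3 + 361/2692 = 3.13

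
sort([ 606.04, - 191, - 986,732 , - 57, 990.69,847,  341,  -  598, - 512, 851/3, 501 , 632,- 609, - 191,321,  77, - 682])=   [ - 986, - 682, -609, - 598,-512, - 191,  -  191, - 57, 77, 851/3 , 321,341, 501,606.04,632, 732, 847,990.69]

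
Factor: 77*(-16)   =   - 1232  =  -2^4*7^1*11^1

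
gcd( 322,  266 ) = 14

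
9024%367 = 216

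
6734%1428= 1022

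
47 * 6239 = 293233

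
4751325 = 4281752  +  469573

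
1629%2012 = 1629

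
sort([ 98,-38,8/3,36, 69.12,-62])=[ - 62,-38, 8/3,36,69.12, 98]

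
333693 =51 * 6543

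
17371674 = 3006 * 5779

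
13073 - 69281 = - 56208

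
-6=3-9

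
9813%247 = 180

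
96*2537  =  243552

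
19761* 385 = 7607985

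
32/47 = 32/47 = 0.68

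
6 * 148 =888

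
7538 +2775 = 10313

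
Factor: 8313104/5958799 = 2^4*7^( - 1 ) * 11^ ( - 1)*19^(  -  1) * 43^2 * 281^1*4073^( - 1)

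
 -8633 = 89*( - 97 ) 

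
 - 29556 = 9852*( - 3 ) 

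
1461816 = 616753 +845063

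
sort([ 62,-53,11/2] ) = [ - 53 , 11/2, 62] 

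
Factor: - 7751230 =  - 2^1*5^1*23^1*67^1*503^1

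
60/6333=20/2111= 0.01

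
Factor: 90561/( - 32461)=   -  3^1* 11^( - 1 ) * 13^( - 1)*227^( - 1 ) * 30187^1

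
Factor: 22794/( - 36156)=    - 2^( - 1)*23^( - 1)*29^1 =- 29/46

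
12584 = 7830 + 4754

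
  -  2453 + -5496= - 7949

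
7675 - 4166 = 3509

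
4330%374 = 216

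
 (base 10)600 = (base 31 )JB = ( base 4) 21120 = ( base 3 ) 211020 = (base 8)1130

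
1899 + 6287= 8186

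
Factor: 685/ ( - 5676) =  - 2^(-2)*3^(  -  1 )*5^1*11^(  -  1)*43^( - 1 ) * 137^1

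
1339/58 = 23 + 5/58= 23.09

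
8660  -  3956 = 4704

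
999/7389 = 111/821 = 0.14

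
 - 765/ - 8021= 765/8021=0.10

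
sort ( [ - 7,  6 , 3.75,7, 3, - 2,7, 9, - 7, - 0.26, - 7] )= [-7, - 7, - 7, - 2, - 0.26, 3, 3.75,6, 7,7, 9]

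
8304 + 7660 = 15964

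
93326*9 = 839934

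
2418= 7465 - 5047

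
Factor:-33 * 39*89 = - 3^2 * 11^1 * 13^1*89^1  =  - 114543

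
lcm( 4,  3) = 12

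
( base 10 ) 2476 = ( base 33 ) 291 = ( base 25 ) 3O1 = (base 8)4654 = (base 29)2RB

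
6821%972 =17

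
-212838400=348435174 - 561273574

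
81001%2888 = 137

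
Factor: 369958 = 2^1*97^1*1907^1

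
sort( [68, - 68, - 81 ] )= [  -  81, - 68,68] 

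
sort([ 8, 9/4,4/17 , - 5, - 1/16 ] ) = [ - 5,  -  1/16,4/17, 9/4  ,  8 ]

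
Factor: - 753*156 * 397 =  - 46634796= - 2^2*3^2*13^1 * 251^1*397^1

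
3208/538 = 5 + 259/269 = 5.96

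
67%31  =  5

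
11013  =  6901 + 4112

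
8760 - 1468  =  7292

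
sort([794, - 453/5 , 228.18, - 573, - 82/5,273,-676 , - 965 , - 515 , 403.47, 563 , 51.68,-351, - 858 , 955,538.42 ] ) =[ - 965, - 858 , - 676, - 573,-515, -351, - 453/5  , - 82/5 , 51.68  ,  228.18, 273, 403.47 , 538.42, 563,794,955] 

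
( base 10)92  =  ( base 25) 3H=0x5c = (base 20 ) 4C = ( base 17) 57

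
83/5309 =83/5309 =0.02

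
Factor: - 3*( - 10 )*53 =2^1*3^1*5^1 * 53^1= 1590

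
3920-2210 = 1710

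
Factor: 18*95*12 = 2^3*3^3*5^1*19^1 = 20520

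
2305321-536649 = 1768672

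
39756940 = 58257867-18500927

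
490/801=490/801 = 0.61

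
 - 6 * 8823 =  - 52938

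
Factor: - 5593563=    - 3^3 * 207169^1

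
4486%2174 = 138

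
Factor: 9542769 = 3^1*19^1*23^1 *29^1 * 251^1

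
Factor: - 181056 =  - 2^6*3^1*23^1*  41^1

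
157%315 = 157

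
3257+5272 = 8529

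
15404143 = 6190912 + 9213231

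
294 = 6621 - 6327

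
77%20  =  17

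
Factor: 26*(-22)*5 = -2860=- 2^2 *5^1 * 11^1 * 13^1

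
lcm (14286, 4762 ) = 14286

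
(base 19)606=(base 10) 2172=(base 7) 6222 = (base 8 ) 4174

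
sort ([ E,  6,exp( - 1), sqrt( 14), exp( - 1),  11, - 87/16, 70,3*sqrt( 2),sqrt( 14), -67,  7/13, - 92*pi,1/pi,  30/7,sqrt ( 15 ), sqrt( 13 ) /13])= [ - 92*pi, - 67, - 87/16 , sqrt( 13) /13,1/pi, exp( - 1),  exp(-1), 7/13, E,sqrt(14),sqrt( 14 ),  sqrt( 15) , 3 * sqrt(2),  30/7, 6, 11,70]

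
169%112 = 57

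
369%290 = 79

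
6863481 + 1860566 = 8724047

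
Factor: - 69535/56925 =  - 3^(  -  2 )* 5^( - 1 ) * 11^( - 1 ) * 23^( - 1) * 13907^1 =- 13907/11385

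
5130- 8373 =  - 3243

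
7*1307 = 9149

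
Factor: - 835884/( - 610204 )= 963/703 = 3^2*19^( - 1)*37^ ( - 1)*107^1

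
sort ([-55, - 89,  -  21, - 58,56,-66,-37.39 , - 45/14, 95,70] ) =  [-89, - 66, - 58,- 55, - 37.39, - 21,-45/14  ,  56,70, 95]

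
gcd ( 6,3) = 3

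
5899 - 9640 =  - 3741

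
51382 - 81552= - 30170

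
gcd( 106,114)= 2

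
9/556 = 9/556 =0.02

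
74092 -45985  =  28107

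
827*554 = 458158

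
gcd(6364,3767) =1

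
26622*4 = 106488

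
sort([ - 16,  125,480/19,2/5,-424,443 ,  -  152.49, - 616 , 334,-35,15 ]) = [ - 616,-424, - 152.49, - 35, - 16,2/5, 15,480/19, 125,334, 443]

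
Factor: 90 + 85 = 175  =  5^2*7^1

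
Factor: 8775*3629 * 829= 26399069775 = 3^3*5^2*13^1*19^1*191^1*829^1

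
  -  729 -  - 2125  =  1396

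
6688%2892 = 904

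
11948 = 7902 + 4046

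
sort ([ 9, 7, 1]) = [1, 7 , 9]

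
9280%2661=1297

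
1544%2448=1544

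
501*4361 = 2184861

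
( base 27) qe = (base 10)716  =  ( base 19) 1ID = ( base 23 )183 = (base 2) 1011001100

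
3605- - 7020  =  10625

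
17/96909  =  17/96909 = 0.00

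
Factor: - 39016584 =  -2^3*3^2*41^1*13217^1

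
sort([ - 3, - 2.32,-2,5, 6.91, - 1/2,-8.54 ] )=[ - 8.54,-3, - 2.32,-2, - 1/2, 5,6.91] 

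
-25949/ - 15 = 1729+14/15 = 1729.93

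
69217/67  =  1033 + 6/67 = 1033.09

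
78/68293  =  78/68293=0.00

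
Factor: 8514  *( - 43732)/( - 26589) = 124111416/8863=2^3*3^1 * 11^1*13^1 * 29^2*  43^1*8863^(-1 )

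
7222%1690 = 462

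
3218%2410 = 808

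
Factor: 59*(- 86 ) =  - 5074 = -2^1*43^1*59^1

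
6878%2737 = 1404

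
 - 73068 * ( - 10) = 730680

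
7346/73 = 7346/73 = 100.63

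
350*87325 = 30563750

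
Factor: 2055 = 3^1*5^1* 137^1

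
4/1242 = 2/621 = 0.00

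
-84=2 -86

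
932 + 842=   1774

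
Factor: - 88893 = - 3^2*7^1*17^1*83^1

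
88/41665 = 88/41665 = 0.00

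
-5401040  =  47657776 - 53058816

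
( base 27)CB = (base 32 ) af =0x14f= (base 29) bg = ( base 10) 335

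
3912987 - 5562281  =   - 1649294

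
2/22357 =2/22357  =  0.00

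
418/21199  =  418/21199 = 0.02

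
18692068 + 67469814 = 86161882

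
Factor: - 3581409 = -3^1*13^1*131^1*  701^1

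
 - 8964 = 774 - 9738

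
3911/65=3911/65 = 60.17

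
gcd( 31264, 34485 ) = 1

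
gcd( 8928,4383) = 9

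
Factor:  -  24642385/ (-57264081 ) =3^( - 1)*5^1*7^( - 1)*19^( - 1)*143519^(  -  1)* 4928477^1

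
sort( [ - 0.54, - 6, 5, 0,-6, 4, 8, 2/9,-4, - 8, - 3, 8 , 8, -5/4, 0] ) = [ - 8, - 6,-6, - 4, - 3, -5/4,-0.54, 0,0, 2/9,4, 5, 8 , 8, 8 ] 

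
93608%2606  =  2398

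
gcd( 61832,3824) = 8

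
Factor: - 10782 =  - 2^1 *3^2*599^1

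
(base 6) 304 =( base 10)112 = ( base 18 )64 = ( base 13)88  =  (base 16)70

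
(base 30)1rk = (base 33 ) 1JE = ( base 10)1730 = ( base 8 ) 3302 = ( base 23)365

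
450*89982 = 40491900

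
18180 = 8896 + 9284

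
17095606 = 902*18953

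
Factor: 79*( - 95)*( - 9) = 67545 = 3^2*5^1*19^1*79^1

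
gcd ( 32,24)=8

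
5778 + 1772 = 7550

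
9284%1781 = 379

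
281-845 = -564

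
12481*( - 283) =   -  3532123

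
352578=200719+151859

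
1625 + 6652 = 8277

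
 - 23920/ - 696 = 34 + 32/87 = 34.37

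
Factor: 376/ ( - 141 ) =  - 8/3 = - 2^3*3^( - 1)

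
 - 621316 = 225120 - 846436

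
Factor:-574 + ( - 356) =-2^1 *3^1 * 5^1 * 31^1= -930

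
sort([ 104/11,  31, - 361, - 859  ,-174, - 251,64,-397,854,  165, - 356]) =[-859, - 397,-361, -356,-251,-174, 104/11, 31,64,165,854 ]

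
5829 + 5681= 11510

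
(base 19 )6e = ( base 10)128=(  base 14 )92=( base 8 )200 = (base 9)152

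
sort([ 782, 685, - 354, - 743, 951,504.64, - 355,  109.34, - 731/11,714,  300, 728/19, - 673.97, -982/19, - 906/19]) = [-743, - 673.97, - 355, - 354, - 731/11,  -  982/19, - 906/19, 728/19, 109.34, 300, 504.64, 685,714, 782,951]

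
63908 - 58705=5203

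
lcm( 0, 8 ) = 0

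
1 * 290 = 290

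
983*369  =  362727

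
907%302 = 1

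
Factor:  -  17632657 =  - 7^1*2518951^1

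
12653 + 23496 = 36149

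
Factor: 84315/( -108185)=-219/281 = -3^1*73^1*281^(-1)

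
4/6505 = 4/6505 = 0.00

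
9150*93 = 850950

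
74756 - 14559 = 60197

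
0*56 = 0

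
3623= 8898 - 5275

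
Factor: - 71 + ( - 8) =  - 79 = - 79^1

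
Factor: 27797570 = 2^1*5^1 * 19^1*23^1*6361^1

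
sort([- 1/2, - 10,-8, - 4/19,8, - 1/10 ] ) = [ - 10, - 8, - 1/2, - 4/19, - 1/10,8]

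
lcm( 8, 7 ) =56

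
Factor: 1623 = 3^1*541^1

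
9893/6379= 9893/6379= 1.55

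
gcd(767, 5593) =1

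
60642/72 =842 + 1/4 = 842.25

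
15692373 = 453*34641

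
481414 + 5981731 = 6463145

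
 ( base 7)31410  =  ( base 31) 81u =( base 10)7749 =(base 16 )1E45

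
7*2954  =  20678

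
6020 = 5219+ 801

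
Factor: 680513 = 47^1*14479^1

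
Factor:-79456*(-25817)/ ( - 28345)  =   - 2051315552/28345 =- 2^5*5^( - 1) * 11^1*13^1*191^1 * 2347^1*5669^( - 1)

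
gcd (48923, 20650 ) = 7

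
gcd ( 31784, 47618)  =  58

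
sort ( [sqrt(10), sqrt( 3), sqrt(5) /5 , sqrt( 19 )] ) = [sqrt( 5 )/5, sqrt(3),sqrt ( 10 ), sqrt( 19)]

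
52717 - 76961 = - 24244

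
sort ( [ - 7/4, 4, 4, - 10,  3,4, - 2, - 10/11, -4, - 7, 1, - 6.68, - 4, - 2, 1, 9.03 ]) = [- 10, - 7,-6.68,-4,-4,-2, - 2, -7/4, - 10/11,1,1 , 3,4, 4,4, 9.03 ] 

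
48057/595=48057/595 = 80.77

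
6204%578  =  424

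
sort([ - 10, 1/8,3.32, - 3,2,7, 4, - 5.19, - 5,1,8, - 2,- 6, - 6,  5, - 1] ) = [ - 10 ,-6, - 6, - 5.19  ,-5, - 3, - 2, - 1, 1/8, 1 , 2, 3.32, 4, 5 , 7,8 ]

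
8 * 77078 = 616624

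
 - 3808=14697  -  18505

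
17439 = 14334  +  3105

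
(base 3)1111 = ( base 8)50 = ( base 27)1d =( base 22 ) 1i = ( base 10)40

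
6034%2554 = 926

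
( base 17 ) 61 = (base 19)58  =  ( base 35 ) 2x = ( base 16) 67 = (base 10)103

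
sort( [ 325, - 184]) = [ - 184, 325]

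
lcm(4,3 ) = 12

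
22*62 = 1364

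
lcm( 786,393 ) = 786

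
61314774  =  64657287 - 3342513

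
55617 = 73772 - 18155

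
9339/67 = 9339/67 = 139.39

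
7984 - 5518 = 2466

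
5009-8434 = -3425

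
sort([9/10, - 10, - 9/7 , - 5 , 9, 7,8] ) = [ - 10, - 5,-9/7, 9/10, 7,  8, 9 ]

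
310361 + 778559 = 1088920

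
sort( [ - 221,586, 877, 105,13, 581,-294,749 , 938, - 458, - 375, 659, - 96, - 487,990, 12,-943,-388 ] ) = [ - 943,-487, -458, - 388, - 375, - 294, - 221,-96, 12,  13,105,581,586, 659, 749,877,938 , 990 ] 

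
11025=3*3675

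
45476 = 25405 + 20071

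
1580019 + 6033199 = 7613218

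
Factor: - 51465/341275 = -3^1*5^(  -  1 )*11^( - 1)*17^ ( - 1 )*47^1 = - 141/935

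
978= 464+514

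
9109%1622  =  999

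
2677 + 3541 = 6218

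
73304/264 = 277+2/3 = 277.67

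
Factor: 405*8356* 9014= 30504998520 = 2^3*3^4 * 5^1 * 2089^1 *4507^1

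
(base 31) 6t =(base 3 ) 21222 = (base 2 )11010111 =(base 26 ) 87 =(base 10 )215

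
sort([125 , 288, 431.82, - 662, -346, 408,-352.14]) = [ - 662,-352.14, - 346,  125, 288, 408, 431.82]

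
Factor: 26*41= 2^1* 13^1* 41^1 = 1066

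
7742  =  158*49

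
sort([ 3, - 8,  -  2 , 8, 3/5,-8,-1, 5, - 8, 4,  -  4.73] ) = [-8, - 8, - 8, - 4.73  , - 2,-1, 3/5, 3,  4,  5,8]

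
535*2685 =1436475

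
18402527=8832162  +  9570365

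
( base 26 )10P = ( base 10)701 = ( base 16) 2bd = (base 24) 155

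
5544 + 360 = 5904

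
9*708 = 6372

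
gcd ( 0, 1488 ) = 1488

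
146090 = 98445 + 47645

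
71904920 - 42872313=29032607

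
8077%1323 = 139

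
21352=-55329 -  -76681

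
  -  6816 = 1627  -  8443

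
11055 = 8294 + 2761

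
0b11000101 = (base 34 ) 5r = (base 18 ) ah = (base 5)1242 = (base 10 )197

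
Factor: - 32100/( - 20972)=75/49 = 3^1*5^2*7^( - 2) 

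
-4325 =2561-6886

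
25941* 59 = 1530519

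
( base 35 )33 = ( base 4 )1230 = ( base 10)108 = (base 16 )6c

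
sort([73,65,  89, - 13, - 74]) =[ - 74, - 13,65 , 73, 89] 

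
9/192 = 3/64 = 0.05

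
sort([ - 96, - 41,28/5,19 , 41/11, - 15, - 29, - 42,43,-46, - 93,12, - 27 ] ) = [ - 96, - 93, - 46,  -  42, - 41, - 29, - 27,  -  15, 41/11  ,  28/5,12, 19, 43 ] 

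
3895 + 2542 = 6437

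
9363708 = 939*9972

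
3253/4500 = 3253/4500 = 0.72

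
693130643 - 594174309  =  98956334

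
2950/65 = 590/13  =  45.38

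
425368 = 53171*8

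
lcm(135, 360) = 1080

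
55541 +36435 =91976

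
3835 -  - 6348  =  10183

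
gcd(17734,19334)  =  2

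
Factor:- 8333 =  - 13^1*641^1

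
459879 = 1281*359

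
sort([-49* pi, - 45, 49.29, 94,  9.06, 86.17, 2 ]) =[ - 49*pi,-45,2,9.06,49.29,86.17 , 94]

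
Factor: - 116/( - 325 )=2^2*5^( - 2)*13^( - 1) * 29^1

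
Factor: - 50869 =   -  7^1*13^2*43^1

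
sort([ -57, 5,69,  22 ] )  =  [ - 57,5,22,69] 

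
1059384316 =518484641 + 540899675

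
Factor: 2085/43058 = 2^( - 1) * 3^1*5^1 * 139^1 * 21529^( -1 ) 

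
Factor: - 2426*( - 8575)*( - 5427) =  - 2^1 *3^4*5^2*7^3*67^1*1213^1 = - 112897609650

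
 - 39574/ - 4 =9893 + 1/2=9893.50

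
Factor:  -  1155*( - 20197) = 3^1 * 5^1*7^1*11^1*19^1*1063^1 =23327535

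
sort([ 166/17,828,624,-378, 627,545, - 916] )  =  [ - 916, - 378 , 166/17, 545,624, 627, 828] 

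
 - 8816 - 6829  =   -15645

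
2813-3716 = -903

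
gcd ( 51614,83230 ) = 2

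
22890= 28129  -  5239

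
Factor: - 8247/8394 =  -2749/2798 =- 2^( - 1 ) * 1399^( - 1)*2749^1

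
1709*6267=10710303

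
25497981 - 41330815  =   - 15832834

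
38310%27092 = 11218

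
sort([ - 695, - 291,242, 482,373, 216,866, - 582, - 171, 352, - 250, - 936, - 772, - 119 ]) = [ - 936,-772,-695,-582, - 291, - 250, - 171, - 119,  216,242, 352,373, 482, 866] 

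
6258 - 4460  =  1798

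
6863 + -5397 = 1466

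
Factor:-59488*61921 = - 2^5*11^1 * 13^2 * 19^1*3259^1 = - 3683556448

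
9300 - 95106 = -85806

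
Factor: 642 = 2^1 * 3^1 * 107^1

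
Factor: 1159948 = 2^2*289987^1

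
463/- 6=  -  78 + 5/6 = -77.17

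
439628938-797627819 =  - 357998881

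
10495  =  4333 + 6162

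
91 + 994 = 1085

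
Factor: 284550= 2^1*  3^1*5^2*7^1*271^1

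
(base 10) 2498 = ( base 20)64I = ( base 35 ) 21D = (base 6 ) 15322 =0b100111000010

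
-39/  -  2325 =13/775 = 0.02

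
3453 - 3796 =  -343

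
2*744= 1488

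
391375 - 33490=357885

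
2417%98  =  65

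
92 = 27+65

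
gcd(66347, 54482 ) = 1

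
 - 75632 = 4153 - 79785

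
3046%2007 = 1039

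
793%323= 147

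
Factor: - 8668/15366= - 2^1 * 3^ ( - 1) * 11^1*  13^( - 1 ) = - 22/39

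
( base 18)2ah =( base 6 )3525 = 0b1101001101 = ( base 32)QD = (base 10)845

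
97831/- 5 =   -  97831/5 = - 19566.20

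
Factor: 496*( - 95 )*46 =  - 2167520 = - 2^5 * 5^1*19^1*23^1*31^1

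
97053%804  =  573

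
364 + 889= 1253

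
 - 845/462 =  - 2 + 79/462 = - 1.83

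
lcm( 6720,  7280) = 87360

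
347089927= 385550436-38460509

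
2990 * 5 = 14950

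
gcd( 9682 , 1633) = 1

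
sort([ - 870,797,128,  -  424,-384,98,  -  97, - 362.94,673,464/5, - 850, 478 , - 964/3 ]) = [-870, - 850, - 424 ,-384,-362.94,  -  964/3, - 97,  464/5, 98,128 , 478 , 673, 797] 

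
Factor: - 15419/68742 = -2^ ( - 1)*3^( - 3 ) *17^1*19^(-1 )*67^ ( - 1 )*907^1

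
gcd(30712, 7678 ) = 7678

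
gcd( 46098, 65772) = 18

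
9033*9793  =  88460169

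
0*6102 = 0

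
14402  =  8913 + 5489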